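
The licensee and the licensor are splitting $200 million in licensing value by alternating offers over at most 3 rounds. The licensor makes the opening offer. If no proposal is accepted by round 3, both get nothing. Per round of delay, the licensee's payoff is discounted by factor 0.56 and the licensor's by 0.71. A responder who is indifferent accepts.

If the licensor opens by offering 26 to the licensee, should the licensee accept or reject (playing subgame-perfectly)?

Round 3 (the licensor proposes): rejection yields 0 for the licensee; the licensor offers 0 and keeps 200.
Round 2 (the licensee proposes): the licensor can get 200 next round, worth 0.71 × 200 = 142 now. The licensee offers 142 and keeps 200 − 142 = 58.
So by rejecting in round 1, the licensee gets 58 next round, worth 0.56 × 58 = 32.48 now.
Offer 26 < 32.48, so the licensee rejects.

Reject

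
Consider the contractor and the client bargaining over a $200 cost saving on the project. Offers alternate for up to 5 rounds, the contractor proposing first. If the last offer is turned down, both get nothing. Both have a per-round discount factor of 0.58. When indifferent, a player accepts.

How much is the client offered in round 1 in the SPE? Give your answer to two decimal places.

Round 5 (the contractor proposes): the client will accept anything ≥ 0, so the contractor offers 0 and keeps 200.
Round 4 (the client proposes): the contractor can get 200 next round, worth 0.58 × 200 = 116 now; the client offers that and keeps 84.
Round 3 (the contractor proposes): the client can get 84 next round, worth 0.58 × 84 = 48.72 now. The contractor offers 48.72 and keeps 200 − 48.72 = 151.28.
Round 2 (the client proposes): the contractor can get 151.28 next round, worth 0.58 × 151.28 = 87.7424 now. The client offers 87.7424 and keeps 200 − 87.7424 = 112.2576.
Round 1 (the contractor proposes): the client can get 112.2576 next round, worth 0.58 × 112.2576 = 65.109408 now. The contractor offers 65.109408 and keeps 200 − 65.109408 = 134.890592.

65.11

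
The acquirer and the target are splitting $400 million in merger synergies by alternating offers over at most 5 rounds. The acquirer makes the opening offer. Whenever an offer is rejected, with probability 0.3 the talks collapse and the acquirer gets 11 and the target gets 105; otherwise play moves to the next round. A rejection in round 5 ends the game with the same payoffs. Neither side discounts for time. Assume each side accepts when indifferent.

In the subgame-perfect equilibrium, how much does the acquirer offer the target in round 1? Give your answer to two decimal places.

193.86

Round 5 (the acquirer proposes): the target gets 105 if talks fail, so the acquirer offers 105 and keeps 295.
Round 4 (the target proposes): rejecting gives the acquirer an expected 0.7 × 295 + 0.3 × 11 = 209.8; the target offers that and keeps 190.2.
Round 3 (the acquirer proposes): rejecting gives the target an expected 0.7 × 190.2 + 0.3 × 105 = 164.64. The acquirer offers 164.64 and keeps 400 − 164.64 = 235.36.
Round 2 (the target proposes): rejecting gives the acquirer an expected 0.7 × 235.36 + 0.3 × 11 = 168.052. The target offers 168.052 and keeps 400 − 168.052 = 231.948.
Round 1 (the acquirer proposes): rejecting gives the target an expected 0.7 × 231.948 + 0.3 × 105 = 193.8636; the acquirer offers that and keeps 206.1364.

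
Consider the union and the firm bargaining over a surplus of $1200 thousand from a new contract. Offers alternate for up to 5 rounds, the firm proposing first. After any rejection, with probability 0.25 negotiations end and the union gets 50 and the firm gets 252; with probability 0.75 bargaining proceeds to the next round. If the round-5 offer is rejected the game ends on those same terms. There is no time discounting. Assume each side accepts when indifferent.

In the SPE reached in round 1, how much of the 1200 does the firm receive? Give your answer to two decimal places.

Round 5 (the firm proposes): the union gets 50 if talks fail, so the firm offers 50 and keeps 1150.
Round 4 (the union proposes): rejecting gives the firm an expected 0.75 × 1150 + 0.25 × 252 = 925.5. The union offers 925.5 and keeps 1200 − 925.5 = 274.5.
Round 3 (the firm proposes): rejecting gives the union an expected 0.75 × 274.5 + 0.25 × 50 = 218.375. The firm offers 218.375 and keeps 1200 − 218.375 = 981.625.
Round 2 (the union proposes): rejecting gives the firm an expected 0.75 × 981.625 + 0.25 × 252 = 799.21875. The union offers 799.21875 and keeps 1200 − 799.21875 = 400.78125.
Round 1 (the firm proposes): rejecting gives the union an expected 0.75 × 400.78125 + 0.25 × 50 = 313.0859375; the firm offers that and keeps 886.9140625.

886.91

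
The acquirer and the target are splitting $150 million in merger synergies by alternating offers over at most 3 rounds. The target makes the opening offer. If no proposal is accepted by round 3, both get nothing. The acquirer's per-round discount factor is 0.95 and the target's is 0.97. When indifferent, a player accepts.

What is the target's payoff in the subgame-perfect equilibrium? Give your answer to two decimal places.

Round 3 (the target proposes): rejection yields 0 for the acquirer; the target offers 0 and keeps 150.
Round 2 (the acquirer proposes): the target can get 150 next round, worth 0.97 × 150 = 145.5 now, so the acquirer offers 145.5, keeping 4.5.
Round 1 (the target proposes): the acquirer can get 4.5 next round, worth 0.95 × 4.5 = 4.275 now; the target offers that and keeps 145.725.

145.73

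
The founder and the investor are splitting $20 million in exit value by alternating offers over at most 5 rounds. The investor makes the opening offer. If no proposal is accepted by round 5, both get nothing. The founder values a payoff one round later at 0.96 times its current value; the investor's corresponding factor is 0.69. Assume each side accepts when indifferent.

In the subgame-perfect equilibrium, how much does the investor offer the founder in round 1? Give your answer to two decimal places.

9.89

Round 5 (the investor proposes): the founder will accept anything ≥ 0, so the investor offers 0 and keeps 20.
Round 4 (the founder proposes): the investor can get 20 next round, worth 0.69 × 20 = 13.8 now; the founder offers that and keeps 6.2.
Round 3 (the investor proposes): the founder can get 6.2 next round, worth 0.96 × 6.2 = 5.952 now; the investor offers that and keeps 14.048.
Round 2 (the founder proposes): the investor can get 14.048 next round, worth 0.69 × 14.048 = 9.69312 now. The founder offers 9.69312 and keeps 20 − 9.69312 = 10.30688.
Round 1 (the investor proposes): the founder can get 10.30688 next round, worth 0.96 × 10.30688 = 9.8946048 now, so the investor offers 9.8946048, keeping 10.1053952.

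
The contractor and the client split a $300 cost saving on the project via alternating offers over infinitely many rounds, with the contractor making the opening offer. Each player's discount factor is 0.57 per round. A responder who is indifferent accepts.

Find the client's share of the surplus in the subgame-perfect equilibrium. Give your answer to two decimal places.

108.92

In a stationary SPE each proposer offers the other exactly their discounted continuation value.
If the contractor keeps x when proposing and the client keeps y when proposing, then x = 300 − 0.57y and y = 300 − 0.57x.
Solving: x = 300(1 − 0.57) / (1 − 0.57·0.57) = 129 / 0.6751 ≈ 191.0828.
The client gets 300 − 191.0828 ≈ 108.9172.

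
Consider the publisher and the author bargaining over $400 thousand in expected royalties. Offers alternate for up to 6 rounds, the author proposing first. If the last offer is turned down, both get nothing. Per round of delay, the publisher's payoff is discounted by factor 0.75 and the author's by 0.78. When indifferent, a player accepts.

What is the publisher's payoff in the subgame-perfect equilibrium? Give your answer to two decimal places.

207.28

Round 6 (the publisher proposes): the author will accept anything ≥ 0, so the publisher offers 0 and keeps 400.
Round 5 (the author proposes): the publisher can get 400 next round, worth 0.75 × 400 = 300 now. The author offers 300 and keeps 400 − 300 = 100.
Round 4 (the publisher proposes): the author can get 100 next round, worth 0.78 × 100 = 78 now; the publisher offers that and keeps 322.
Round 3 (the author proposes): the publisher can get 322 next round, worth 0.75 × 322 = 241.5 now, so the author offers 241.5, keeping 158.5.
Round 2 (the publisher proposes): the author can get 158.5 next round, worth 0.78 × 158.5 = 123.63 now. The publisher offers 123.63 and keeps 400 − 123.63 = 276.37.
Round 1 (the author proposes): the publisher can get 276.37 next round, worth 0.75 × 276.37 = 207.2775 now; the author offers that and keeps 192.7225.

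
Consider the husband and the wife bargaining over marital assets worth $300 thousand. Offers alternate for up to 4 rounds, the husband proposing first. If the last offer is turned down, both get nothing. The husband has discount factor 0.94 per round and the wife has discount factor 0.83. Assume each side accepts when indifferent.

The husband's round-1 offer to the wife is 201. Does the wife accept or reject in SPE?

Reject

Round 4 (the wife proposes): rejection yields 0 for the husband; the wife offers 0 and keeps 300.
Round 3 (the husband proposes): the wife can get 300 next round, worth 0.83 × 300 = 249 now, so the husband offers 249, keeping 51.
Round 2 (the wife proposes): the husband can get 51 next round, worth 0.94 × 51 = 47.94 now, so the wife offers 47.94, keeping 252.06.
So by rejecting in round 1, the wife gets 252.06 next round, worth 0.83 × 252.06 = 209.2098 now.
Offer 201 < 209.2098, so the wife rejects.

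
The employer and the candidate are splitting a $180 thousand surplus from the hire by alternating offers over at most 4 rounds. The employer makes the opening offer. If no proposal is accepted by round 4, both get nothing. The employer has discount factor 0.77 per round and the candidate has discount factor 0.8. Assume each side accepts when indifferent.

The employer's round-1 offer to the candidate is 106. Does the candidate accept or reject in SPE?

Work out the candidate's continuation value if the offer is rejected.
Round 4 (the candidate proposes): rejection yields 0 for the employer; the candidate offers 0 and keeps 180.
Round 3 (the employer proposes): the candidate can get 180 next round, worth 0.8 × 180 = 144 now. The employer offers 144 and keeps 180 − 144 = 36.
Round 2 (the candidate proposes): the employer can get 36 next round, worth 0.77 × 36 = 27.72 now, so the candidate offers 27.72, keeping 152.28.
So by rejecting in round 1, the candidate gets 152.28 next round, worth 0.8 × 152.28 = 121.824 now.
Offer 106 < 121.824, so the candidate rejects.

Reject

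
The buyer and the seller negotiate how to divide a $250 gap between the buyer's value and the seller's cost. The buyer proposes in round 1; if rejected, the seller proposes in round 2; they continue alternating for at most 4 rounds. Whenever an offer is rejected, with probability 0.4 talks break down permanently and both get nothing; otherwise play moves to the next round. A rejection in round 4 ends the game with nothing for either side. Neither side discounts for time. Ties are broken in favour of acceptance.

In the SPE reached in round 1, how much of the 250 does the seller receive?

Round 4 (the seller proposes): rejection yields 0 for the buyer; the seller offers 0 and keeps 250.
Round 3 (the buyer proposes): rejecting gives the seller an expected 0.6 × 250 = 150. The buyer offers 150 and keeps 250 − 150 = 100.
Round 2 (the seller proposes): rejecting gives the buyer an expected 0.6 × 100 = 60; the seller offers that and keeps 190.
Round 1 (the buyer proposes): rejecting gives the seller an expected 0.6 × 190 = 114. The buyer offers 114 and keeps 250 − 114 = 136.

114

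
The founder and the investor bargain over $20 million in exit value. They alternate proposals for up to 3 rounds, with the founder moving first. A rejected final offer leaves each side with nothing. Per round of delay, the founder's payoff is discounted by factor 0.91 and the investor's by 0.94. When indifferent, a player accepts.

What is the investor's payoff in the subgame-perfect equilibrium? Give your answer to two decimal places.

1.69

Solve by backward induction from round 3.
Round 3 (the founder proposes): the investor will accept anything ≥ 0, so the founder offers 0 and keeps 20.
Round 2 (the investor proposes): the founder can get 20 next round, worth 0.91 × 20 = 18.2 now, so the investor offers 18.2, keeping 1.8.
Round 1 (the founder proposes): the investor can get 1.8 next round, worth 0.94 × 1.8 = 1.692 now, so the founder offers 1.692, keeping 18.308.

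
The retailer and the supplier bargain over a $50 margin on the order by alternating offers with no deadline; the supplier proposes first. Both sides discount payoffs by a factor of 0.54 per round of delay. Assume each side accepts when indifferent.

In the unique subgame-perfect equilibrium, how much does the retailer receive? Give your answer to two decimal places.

17.53

When the supplier proposes, the retailer accepts any offer worth at least 0.54 times what the retailer would get by proposing next round; and vice versa.
This gives x = 50 − 0.54y and y = 50 − 0.54x, where x and y are each side's share when it proposes.
Hence (1 − 0.54·0.54)x = 50(1 − 0.54), i.e. 0.7084·x = 23.
x ≈ 32.4675; the retailer's share is 50 − x ≈ 17.5325.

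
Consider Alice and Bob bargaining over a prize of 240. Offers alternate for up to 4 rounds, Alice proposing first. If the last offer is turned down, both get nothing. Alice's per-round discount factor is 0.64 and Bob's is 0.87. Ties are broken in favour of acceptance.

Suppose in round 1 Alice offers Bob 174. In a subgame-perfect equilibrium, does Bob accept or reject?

Round 4 (Bob proposes): Alice will accept anything ≥ 0, so Bob offers 0 and keeps 240.
Round 3 (Alice proposes): Bob can get 240 next round, worth 0.87 × 240 = 208.8 now, so Alice offers 208.8, keeping 31.2.
Round 2 (Bob proposes): Alice can get 31.2 next round, worth 0.64 × 31.2 = 19.968 now, so Bob offers 19.968, keeping 220.032.
So by rejecting in round 1, Bob gets 220.032 next round, worth 0.87 × 220.032 = 191.42784 now.
Offer 174 < 191.42784, so Bob rejects.

Reject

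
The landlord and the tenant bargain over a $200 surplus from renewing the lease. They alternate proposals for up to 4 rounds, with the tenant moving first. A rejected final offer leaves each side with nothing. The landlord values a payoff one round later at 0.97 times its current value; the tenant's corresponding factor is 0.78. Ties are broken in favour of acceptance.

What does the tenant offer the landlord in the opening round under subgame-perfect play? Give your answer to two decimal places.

By backward induction:
Round 4 (the landlord proposes): rejection yields 0 for the tenant; the landlord offers 0 and keeps 200.
Round 3 (the tenant proposes): the landlord can get 200 next round, worth 0.97 × 200 = 194 now. The tenant offers 194 and keeps 200 − 194 = 6.
Round 2 (the landlord proposes): the tenant can get 6 next round, worth 0.78 × 6 = 4.68 now. The landlord offers 4.68 and keeps 200 − 4.68 = 195.32.
Round 1 (the tenant proposes): the landlord can get 195.32 next round, worth 0.97 × 195.32 = 189.4604 now; the tenant offers that and keeps 10.5396.

189.46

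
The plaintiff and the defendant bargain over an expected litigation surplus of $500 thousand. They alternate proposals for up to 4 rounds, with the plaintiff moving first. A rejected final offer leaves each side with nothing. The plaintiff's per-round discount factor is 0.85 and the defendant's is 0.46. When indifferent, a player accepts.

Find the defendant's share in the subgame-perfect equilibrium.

Round 4 (the defendant proposes): rejection yields 0 for the plaintiff; the defendant offers 0 and keeps 500.
Round 3 (the plaintiff proposes): the defendant can get 500 next round, worth 0.46 × 500 = 230 now; the plaintiff offers that and keeps 270.
Round 2 (the defendant proposes): the plaintiff can get 270 next round, worth 0.85 × 270 = 229.5 now. The defendant offers 229.5 and keeps 500 − 229.5 = 270.5.
Round 1 (the plaintiff proposes): the defendant can get 270.5 next round, worth 0.46 × 270.5 = 124.43 now; the plaintiff offers that and keeps 375.57.

124.43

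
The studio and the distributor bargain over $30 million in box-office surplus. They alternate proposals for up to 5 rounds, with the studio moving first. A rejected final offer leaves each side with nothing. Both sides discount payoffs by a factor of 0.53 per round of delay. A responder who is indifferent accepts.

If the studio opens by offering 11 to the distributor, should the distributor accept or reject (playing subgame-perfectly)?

Accept

Work out the distributor's continuation value if the offer is rejected.
Round 5 (the studio proposes): rejection yields 0 for the distributor; the studio offers 0 and keeps 30.
Round 4 (the distributor proposes): the studio can get 30 next round, worth 0.53 × 30 = 15.9 now; the distributor offers that and keeps 14.1.
Round 3 (the studio proposes): the distributor can get 14.1 next round, worth 0.53 × 14.1 = 7.473 now, so the studio offers 7.473, keeping 22.527.
Round 2 (the distributor proposes): the studio can get 22.527 next round, worth 0.53 × 22.527 = 11.93931 now; the distributor offers that and keeps 18.06069.
So by rejecting in round 1, the distributor gets 18.06069 next round, worth 0.53 × 18.06069 = 9.5721657 now.
Offer 11 ≥ 9.5721657, so the distributor accepts.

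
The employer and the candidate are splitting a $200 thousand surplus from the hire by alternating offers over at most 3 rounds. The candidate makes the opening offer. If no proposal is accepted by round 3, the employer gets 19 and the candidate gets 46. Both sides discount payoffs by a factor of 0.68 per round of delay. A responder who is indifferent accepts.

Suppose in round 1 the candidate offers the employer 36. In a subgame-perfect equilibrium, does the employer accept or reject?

Round 3 (the candidate proposes): the employer gets 19 if talks fail, so the candidate offers 19 and keeps 181.
Round 2 (the employer proposes): the candidate can get 181 next round, worth 0.68 × 181 = 123.08 now. The employer offers 123.08 and keeps 200 − 123.08 = 76.92.
So by rejecting in round 1, the employer gets 76.92 next round, worth 0.68 × 76.92 = 52.3056 now.
Offer 36 < 52.3056, so the employer rejects.

Reject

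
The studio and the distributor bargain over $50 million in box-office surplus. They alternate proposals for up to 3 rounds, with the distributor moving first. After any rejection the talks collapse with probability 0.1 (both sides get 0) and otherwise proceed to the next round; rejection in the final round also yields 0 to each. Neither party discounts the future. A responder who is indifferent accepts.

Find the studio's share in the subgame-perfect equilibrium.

4.5

Round 3 (the distributor proposes): the studio will accept anything ≥ 0, so the distributor offers 0 and keeps 50.
Round 2 (the studio proposes): rejecting gives the distributor an expected 0.9 × 50 = 45. The studio offers 45 and keeps 50 − 45 = 5.
Round 1 (the distributor proposes): rejecting gives the studio an expected 0.9 × 5 = 4.5, so the distributor offers 4.5, keeping 45.5.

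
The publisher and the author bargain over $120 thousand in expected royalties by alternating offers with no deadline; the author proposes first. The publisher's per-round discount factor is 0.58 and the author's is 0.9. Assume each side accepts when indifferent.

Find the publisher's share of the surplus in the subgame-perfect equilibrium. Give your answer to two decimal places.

14.56

Let x be the author's share when the author proposes and y be the publisher's share when the publisher proposes.
The publisher accepts iff offered ≥ 0.58·y, so x = 120 − 0.58y. Symmetrically y = 120 − 0.9x.
Substituting: x = 120 − 0.58(120 − 0.9x), giving x(1 − 0.9·0.58) = 120(1 − 0.58).
So x = 120 × 0.42 / 0.478 ≈ 105.4393, and the publisher receives 120 − x ≈ 14.5607.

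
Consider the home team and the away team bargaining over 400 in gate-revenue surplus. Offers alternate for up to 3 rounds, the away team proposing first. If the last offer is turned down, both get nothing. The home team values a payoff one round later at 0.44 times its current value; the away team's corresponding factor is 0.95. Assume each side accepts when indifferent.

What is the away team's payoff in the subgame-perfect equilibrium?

Work backward from the last round.
Round 3 (the away team proposes): rejection yields 0 for the home team; the away team offers 0 and keeps 400.
Round 2 (the home team proposes): the away team can get 400 next round, worth 0.95 × 400 = 380 now. The home team offers 380 and keeps 400 − 380 = 20.
Round 1 (the away team proposes): the home team can get 20 next round, worth 0.44 × 20 = 8.8 now. The away team offers 8.8 and keeps 400 − 8.8 = 391.2.

391.2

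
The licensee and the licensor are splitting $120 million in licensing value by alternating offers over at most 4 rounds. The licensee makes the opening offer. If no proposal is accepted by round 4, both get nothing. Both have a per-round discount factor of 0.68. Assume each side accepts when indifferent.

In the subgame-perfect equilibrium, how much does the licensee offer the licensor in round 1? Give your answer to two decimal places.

Round 4 (the licensor proposes): rejection yields 0 for the licensee; the licensor offers 0 and keeps 120.
Round 3 (the licensee proposes): the licensor can get 120 next round, worth 0.68 × 120 = 81.6 now; the licensee offers that and keeps 38.4.
Round 2 (the licensor proposes): the licensee can get 38.4 next round, worth 0.68 × 38.4 = 26.112 now, so the licensor offers 26.112, keeping 93.888.
Round 1 (the licensee proposes): the licensor can get 93.888 next round, worth 0.68 × 93.888 = 63.84384 now. The licensee offers 63.84384 and keeps 120 − 63.84384 = 56.15616.

63.84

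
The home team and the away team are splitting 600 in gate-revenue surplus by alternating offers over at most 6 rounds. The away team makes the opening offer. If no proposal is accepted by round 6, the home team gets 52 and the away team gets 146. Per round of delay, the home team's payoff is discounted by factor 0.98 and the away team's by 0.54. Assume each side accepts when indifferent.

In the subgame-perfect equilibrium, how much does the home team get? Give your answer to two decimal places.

Round 6 (the home team proposes): the away team gets 146 if talks fail, so the home team offers 146 and keeps 454.
Round 5 (the away team proposes): the home team can get 454 next round, worth 0.98 × 454 = 444.92 now, so the away team offers 444.92, keeping 155.08.
Round 4 (the home team proposes): the away team can get 155.08 next round, worth 0.54 × 155.08 = 83.7432 now. The home team offers 83.7432 and keeps 600 − 83.7432 = 516.2568.
Round 3 (the away team proposes): the home team can get 516.2568 next round, worth 0.98 × 516.2568 = 505.931664 now. The away team offers 505.931664 and keeps 600 − 505.931664 = 94.068336.
Round 2 (the home team proposes): the away team can get 94.068336 next round, worth 0.54 × 94.068336 = 50.79690144 now. The home team offers 50.79690144 and keeps 600 − 50.79690144 = 549.20309856.
Round 1 (the away team proposes): the home team can get 549.20309856 next round, worth 0.98 × 549.20309856 = 538.2190365888 now; the away team offers that and keeps 61.7809634112.

538.22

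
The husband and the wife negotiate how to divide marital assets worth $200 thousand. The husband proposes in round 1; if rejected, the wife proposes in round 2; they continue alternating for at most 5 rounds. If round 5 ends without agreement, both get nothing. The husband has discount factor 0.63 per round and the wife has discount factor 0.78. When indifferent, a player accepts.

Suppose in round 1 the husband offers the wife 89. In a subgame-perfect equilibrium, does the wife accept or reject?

Round 5 (the husband proposes): rejection yields 0 for the wife; the husband offers 0 and keeps 200.
Round 4 (the wife proposes): the husband can get 200 next round, worth 0.63 × 200 = 126 now; the wife offers that and keeps 74.
Round 3 (the husband proposes): the wife can get 74 next round, worth 0.78 × 74 = 57.72 now, so the husband offers 57.72, keeping 142.28.
Round 2 (the wife proposes): the husband can get 142.28 next round, worth 0.63 × 142.28 = 89.6364 now; the wife offers that and keeps 110.3636.
So by rejecting in round 1, the wife gets 110.3636 next round, worth 0.78 × 110.3636 = 86.083608 now.
Offer 89 ≥ 86.083608, so the wife accepts.

Accept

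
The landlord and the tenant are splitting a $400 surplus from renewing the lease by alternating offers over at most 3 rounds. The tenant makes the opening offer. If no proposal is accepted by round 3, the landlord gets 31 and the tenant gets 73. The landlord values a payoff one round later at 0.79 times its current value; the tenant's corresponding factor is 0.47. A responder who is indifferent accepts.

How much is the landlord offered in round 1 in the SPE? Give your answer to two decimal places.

Round 3 (the tenant proposes): the landlord gets 31 if talks fail, so the tenant offers 31 and keeps 369.
Round 2 (the landlord proposes): the tenant can get 369 next round, worth 0.47 × 369 = 173.43 now. The landlord offers 173.43 and keeps 400 − 173.43 = 226.57.
Round 1 (the tenant proposes): the landlord can get 226.57 next round, worth 0.79 × 226.57 = 178.9903 now. The tenant offers 178.9903 and keeps 400 − 178.9903 = 221.0097.

178.99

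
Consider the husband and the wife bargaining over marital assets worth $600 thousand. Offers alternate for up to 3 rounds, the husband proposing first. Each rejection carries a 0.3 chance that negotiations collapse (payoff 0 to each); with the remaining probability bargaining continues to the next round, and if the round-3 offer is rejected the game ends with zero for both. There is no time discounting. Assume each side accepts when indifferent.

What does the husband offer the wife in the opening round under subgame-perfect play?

126

Round 3 (the husband proposes): the wife will accept anything ≥ 0, so the husband offers 0 and keeps 600.
Round 2 (the wife proposes): rejecting gives the husband an expected 0.7 × 600 = 420; the wife offers that and keeps 180.
Round 1 (the husband proposes): rejecting gives the wife an expected 0.7 × 180 = 126; the husband offers that and keeps 474.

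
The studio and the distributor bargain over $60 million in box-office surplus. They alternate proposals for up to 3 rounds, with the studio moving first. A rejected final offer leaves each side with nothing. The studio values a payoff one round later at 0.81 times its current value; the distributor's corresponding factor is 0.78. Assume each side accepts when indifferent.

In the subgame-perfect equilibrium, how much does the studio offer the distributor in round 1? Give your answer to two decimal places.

Round 3 (the studio proposes): the distributor will accept anything ≥ 0, so the studio offers 0 and keeps 60.
Round 2 (the distributor proposes): the studio can get 60 next round, worth 0.81 × 60 = 48.6 now, so the distributor offers 48.6, keeping 11.4.
Round 1 (the studio proposes): the distributor can get 11.4 next round, worth 0.78 × 11.4 = 8.892 now, so the studio offers 8.892, keeping 51.108.

8.89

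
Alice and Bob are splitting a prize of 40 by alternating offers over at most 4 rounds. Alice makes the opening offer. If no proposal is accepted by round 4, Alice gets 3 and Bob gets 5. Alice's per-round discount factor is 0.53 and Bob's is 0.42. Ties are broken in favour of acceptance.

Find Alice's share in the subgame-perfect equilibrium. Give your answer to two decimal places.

28.64

Solve by backward induction from round 4.
Round 4 (Bob proposes): Alice gets 3 if talks fail, so Bob offers 3 and keeps 37.
Round 3 (Alice proposes): Bob can get 37 next round, worth 0.42 × 37 = 15.54 now, so Alice offers 15.54, keeping 24.46.
Round 2 (Bob proposes): Alice can get 24.46 next round, worth 0.53 × 24.46 = 12.9638 now; Bob offers that and keeps 27.0362.
Round 1 (Alice proposes): Bob can get 27.0362 next round, worth 0.42 × 27.0362 = 11.355204 now; Alice offers that and keeps 28.644796.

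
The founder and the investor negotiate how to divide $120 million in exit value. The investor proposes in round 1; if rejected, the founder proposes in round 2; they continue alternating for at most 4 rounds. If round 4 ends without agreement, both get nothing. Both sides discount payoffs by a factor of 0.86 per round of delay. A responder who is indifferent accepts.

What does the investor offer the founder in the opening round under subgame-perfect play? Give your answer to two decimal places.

Round 4 (the founder proposes): rejection yields 0 for the investor; the founder offers 0 and keeps 120.
Round 3 (the investor proposes): the founder can get 120 next round, worth 0.86 × 120 = 103.2 now, so the investor offers 103.2, keeping 16.8.
Round 2 (the founder proposes): the investor can get 16.8 next round, worth 0.86 × 16.8 = 14.448 now, so the founder offers 14.448, keeping 105.552.
Round 1 (the investor proposes): the founder can get 105.552 next round, worth 0.86 × 105.552 = 90.77472 now, so the investor offers 90.77472, keeping 29.22528.

90.77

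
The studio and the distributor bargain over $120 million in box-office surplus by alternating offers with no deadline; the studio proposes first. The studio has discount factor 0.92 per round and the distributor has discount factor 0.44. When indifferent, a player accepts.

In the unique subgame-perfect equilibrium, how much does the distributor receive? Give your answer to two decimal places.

Let x be the studio's share when the studio proposes and y be the distributor's share when the distributor proposes.
The distributor accepts iff offered ≥ 0.44·y, so x = 120 − 0.44y. Symmetrically y = 120 − 0.92x.
Substituting: x = 120 − 0.44(120 − 0.92x), giving x(1 − 0.92·0.44) = 120(1 − 0.44).
So x = 120 × 0.56 / 0.5952 ≈ 112.9032, and the distributor receives 120 − x ≈ 7.0968.

7.10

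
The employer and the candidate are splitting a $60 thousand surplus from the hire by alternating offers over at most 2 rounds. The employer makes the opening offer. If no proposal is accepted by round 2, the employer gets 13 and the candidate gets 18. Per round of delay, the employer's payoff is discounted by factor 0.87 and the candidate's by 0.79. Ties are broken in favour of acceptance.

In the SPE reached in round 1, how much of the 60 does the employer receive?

Solve by backward induction from round 2.
Round 2 (the candidate proposes): the employer gets 13 if talks fail, so the candidate offers 13 and keeps 47.
Round 1 (the employer proposes): the candidate can get 47 next round, worth 0.79 × 47 = 37.13 now, so the employer offers 37.13, keeping 22.87.

22.87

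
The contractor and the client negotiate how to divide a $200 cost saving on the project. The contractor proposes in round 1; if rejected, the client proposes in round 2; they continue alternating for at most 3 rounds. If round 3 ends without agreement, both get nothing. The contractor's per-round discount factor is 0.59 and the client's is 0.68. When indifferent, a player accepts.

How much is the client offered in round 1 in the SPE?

55.76

By backward induction:
Round 3 (the contractor proposes): rejection yields 0 for the client; the contractor offers 0 and keeps 200.
Round 2 (the client proposes): the contractor can get 200 next round, worth 0.59 × 200 = 118 now. The client offers 118 and keeps 200 − 118 = 82.
Round 1 (the contractor proposes): the client can get 82 next round, worth 0.68 × 82 = 55.76 now; the contractor offers that and keeps 144.24.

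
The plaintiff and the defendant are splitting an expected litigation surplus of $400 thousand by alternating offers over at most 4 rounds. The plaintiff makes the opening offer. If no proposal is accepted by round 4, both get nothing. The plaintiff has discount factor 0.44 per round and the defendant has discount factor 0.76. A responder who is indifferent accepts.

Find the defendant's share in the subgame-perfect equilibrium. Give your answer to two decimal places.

Solve by backward induction from round 4.
Round 4 (the defendant proposes): the plaintiff will accept anything ≥ 0, so the defendant offers 0 and keeps 400.
Round 3 (the plaintiff proposes): the defendant can get 400 next round, worth 0.76 × 400 = 304 now, so the plaintiff offers 304, keeping 96.
Round 2 (the defendant proposes): the plaintiff can get 96 next round, worth 0.44 × 96 = 42.24 now, so the defendant offers 42.24, keeping 357.76.
Round 1 (the plaintiff proposes): the defendant can get 357.76 next round, worth 0.76 × 357.76 = 271.8976 now, so the plaintiff offers 271.8976, keeping 128.1024.

271.90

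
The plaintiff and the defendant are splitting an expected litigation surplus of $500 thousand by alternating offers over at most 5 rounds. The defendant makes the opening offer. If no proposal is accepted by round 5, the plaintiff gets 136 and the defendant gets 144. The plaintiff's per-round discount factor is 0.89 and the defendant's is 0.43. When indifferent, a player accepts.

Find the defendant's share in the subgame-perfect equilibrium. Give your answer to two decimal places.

Solve by backward induction from round 5.
Round 5 (the defendant proposes): the plaintiff gets 136 if talks fail, so the defendant offers 136 and keeps 364.
Round 4 (the plaintiff proposes): the defendant can get 364 next round, worth 0.43 × 364 = 156.52 now; the plaintiff offers that and keeps 343.48.
Round 3 (the defendant proposes): the plaintiff can get 343.48 next round, worth 0.89 × 343.48 = 305.6972 now; the defendant offers that and keeps 194.3028.
Round 2 (the plaintiff proposes): the defendant can get 194.3028 next round, worth 0.43 × 194.3028 = 83.550204 now, so the plaintiff offers 83.550204, keeping 416.449796.
Round 1 (the defendant proposes): the plaintiff can get 416.449796 next round, worth 0.89 × 416.449796 = 370.64031844 now. The defendant offers 370.64031844 and keeps 500 − 370.64031844 = 129.35968156.

129.36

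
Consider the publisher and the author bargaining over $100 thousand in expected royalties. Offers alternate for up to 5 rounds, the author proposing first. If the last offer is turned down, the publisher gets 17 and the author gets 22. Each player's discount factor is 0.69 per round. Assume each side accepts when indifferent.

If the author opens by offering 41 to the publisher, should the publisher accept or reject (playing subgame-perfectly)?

Accept

Round 5 (the author proposes): the publisher gets 17 if talks fail, so the author offers 17 and keeps 83.
Round 4 (the publisher proposes): the author can get 83 next round, worth 0.69 × 83 = 57.27 now, so the publisher offers 57.27, keeping 42.73.
Round 3 (the author proposes): the publisher can get 42.73 next round, worth 0.69 × 42.73 = 29.4837 now, so the author offers 29.4837, keeping 70.5163.
Round 2 (the publisher proposes): the author can get 70.5163 next round, worth 0.69 × 70.5163 = 48.656247 now; the publisher offers that and keeps 51.343753.
So by rejecting in round 1, the publisher gets 51.343753 next round, worth 0.69 × 51.343753 = 35.42718957 now.
Offer 41 ≥ 35.42718957, so the publisher accepts.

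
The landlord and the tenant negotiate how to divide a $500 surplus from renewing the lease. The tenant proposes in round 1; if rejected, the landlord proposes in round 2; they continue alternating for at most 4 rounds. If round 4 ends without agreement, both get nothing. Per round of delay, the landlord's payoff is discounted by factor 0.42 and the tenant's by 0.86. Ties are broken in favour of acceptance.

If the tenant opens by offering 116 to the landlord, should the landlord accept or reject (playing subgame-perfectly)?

Accept

Work out the landlord's continuation value if the offer is rejected.
Round 4 (the landlord proposes): rejection yields 0 for the tenant; the landlord offers 0 and keeps 500.
Round 3 (the tenant proposes): the landlord can get 500 next round, worth 0.42 × 500 = 210 now. The tenant offers 210 and keeps 500 − 210 = 290.
Round 2 (the landlord proposes): the tenant can get 290 next round, worth 0.86 × 290 = 249.4 now. The landlord offers 249.4 and keeps 500 − 249.4 = 250.6.
So by rejecting in round 1, the landlord gets 250.6 next round, worth 0.42 × 250.6 = 105.252 now.
Offer 116 ≥ 105.252, so the landlord accepts.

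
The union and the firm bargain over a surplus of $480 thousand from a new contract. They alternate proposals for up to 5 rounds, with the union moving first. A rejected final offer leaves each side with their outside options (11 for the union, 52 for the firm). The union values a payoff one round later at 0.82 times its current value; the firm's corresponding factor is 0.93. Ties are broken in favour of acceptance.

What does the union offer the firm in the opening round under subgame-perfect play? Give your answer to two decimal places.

Round 5 (the union proposes): the firm gets 52 if talks fail, so the union offers 52 and keeps 428.
Round 4 (the firm proposes): the union can get 428 next round, worth 0.82 × 428 = 350.96 now. The firm offers 350.96 and keeps 480 − 350.96 = 129.04.
Round 3 (the union proposes): the firm can get 129.04 next round, worth 0.93 × 129.04 = 120.0072 now, so the union offers 120.0072, keeping 359.9928.
Round 2 (the firm proposes): the union can get 359.9928 next round, worth 0.82 × 359.9928 = 295.194096 now, so the firm offers 295.194096, keeping 184.805904.
Round 1 (the union proposes): the firm can get 184.805904 next round, worth 0.93 × 184.805904 = 171.86949072 now; the union offers that and keeps 308.13050928.

171.87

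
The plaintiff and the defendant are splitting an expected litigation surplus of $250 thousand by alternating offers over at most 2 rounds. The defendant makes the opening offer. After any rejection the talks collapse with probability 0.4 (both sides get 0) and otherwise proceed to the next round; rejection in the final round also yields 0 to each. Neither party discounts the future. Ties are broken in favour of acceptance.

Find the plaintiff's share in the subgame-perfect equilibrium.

150

By backward induction:
Round 2 (the plaintiff proposes): the defendant will accept anything ≥ 0, so the plaintiff offers 0 and keeps 250.
Round 1 (the defendant proposes): rejecting gives the plaintiff an expected 0.6 × 250 = 150. The defendant offers 150 and keeps 250 − 150 = 100.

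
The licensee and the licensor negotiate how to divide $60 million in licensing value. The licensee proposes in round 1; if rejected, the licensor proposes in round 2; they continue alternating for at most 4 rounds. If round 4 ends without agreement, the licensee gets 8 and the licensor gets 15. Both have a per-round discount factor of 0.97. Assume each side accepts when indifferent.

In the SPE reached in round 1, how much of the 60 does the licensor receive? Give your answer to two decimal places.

Work backward from the last round.
Round 4 (the licensor proposes): the licensee gets 8 if talks fail, so the licensor offers 8 and keeps 52.
Round 3 (the licensee proposes): the licensor can get 52 next round, worth 0.97 × 52 = 50.44 now, so the licensee offers 50.44, keeping 9.56.
Round 2 (the licensor proposes): the licensee can get 9.56 next round, worth 0.97 × 9.56 = 9.2732 now, so the licensor offers 9.2732, keeping 50.7268.
Round 1 (the licensee proposes): the licensor can get 50.7268 next round, worth 0.97 × 50.7268 = 49.204996 now; the licensee offers that and keeps 10.795004.

49.20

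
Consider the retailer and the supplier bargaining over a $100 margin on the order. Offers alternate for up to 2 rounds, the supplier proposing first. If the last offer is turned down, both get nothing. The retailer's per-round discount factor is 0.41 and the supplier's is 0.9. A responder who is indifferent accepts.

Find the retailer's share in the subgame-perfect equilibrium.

Round 2 (the retailer proposes): rejection yields 0 for the supplier; the retailer offers 0 and keeps 100.
Round 1 (the supplier proposes): the retailer can get 100 next round, worth 0.41 × 100 = 41 now, so the supplier offers 41, keeping 59.

41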